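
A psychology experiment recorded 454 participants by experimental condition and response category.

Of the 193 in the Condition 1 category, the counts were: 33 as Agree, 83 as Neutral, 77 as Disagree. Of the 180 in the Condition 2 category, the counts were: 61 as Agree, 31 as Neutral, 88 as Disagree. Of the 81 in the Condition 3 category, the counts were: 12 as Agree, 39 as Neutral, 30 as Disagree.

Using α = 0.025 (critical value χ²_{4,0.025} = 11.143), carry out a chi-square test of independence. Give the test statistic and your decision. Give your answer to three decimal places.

Row totals: 193, 180, 81. Column totals: 106, 153, 195. Grand total N = 454.
Expected counts (row total × column total / N):
  Condition 1, Agree: 193×106/454 = 45.0617
  Condition 1, Neutral: 193×153/454 = 65.0419
  Condition 1, Disagree: 193×195/454 = 82.8965
  Condition 2, Agree: 180×106/454 = 42.0264
  Condition 2, Neutral: 180×153/454 = 60.6608
  Condition 2, Disagree: 180×195/454 = 77.3128
  Condition 3, Agree: 81×106/454 = 18.9119
  Condition 3, Neutral: 81×153/454 = 27.2974
  Condition 3, Disagree: 81×195/454 = 34.7907
Contributions (O − E)²/E:
  (33 − 45.0617)²/45.0617 = 3.2286
  (83 − 65.0419)²/65.0419 = 4.9582
  (77 − 82.8965)²/82.8965 = 0.4194
  (61 − 42.0264)²/42.0264 = 8.5660
  (31 − 60.6608)²/60.6608 = 14.5030
  (88 − 77.3128)²/77.3128 = 1.4773
  (12 − 18.9119)²/18.9119 = 2.5262
  (39 − 27.2974)²/27.2974 = 5.0170
  (30 − 34.7907)²/34.7907 = 0.6597
χ² = 3.2286 + 4.9582 + 0.4194 + 8.5660 + 14.5030 + 1.4773 + 2.5262 + 5.0170 + 0.6597 = 41.355
df = (3−1)(3−1) = 4. Since 41.355 > 11.143, reject the null hypothesis of independence at α = 0.025.

41.355; reject H₀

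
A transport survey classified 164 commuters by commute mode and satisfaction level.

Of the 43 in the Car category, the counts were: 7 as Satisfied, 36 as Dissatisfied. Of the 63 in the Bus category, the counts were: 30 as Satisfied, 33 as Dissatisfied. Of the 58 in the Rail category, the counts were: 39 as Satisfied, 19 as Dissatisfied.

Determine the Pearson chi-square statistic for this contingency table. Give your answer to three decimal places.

25.858

Row totals: 43, 63, 58. Column totals: 76, 88. Grand total N = 164.
Expected counts (row total × column total / N):
  Car, Satisfied: 43×76/164 = 19.92683
  Car, Dissatisfied: 43×88/164 = 23.07317
  Bus, Satisfied: 63×76/164 = 29.19512
  Bus, Dissatisfied: 63×88/164 = 33.80488
  Rail, Satisfied: 58×76/164 = 26.87805
  Rail, Dissatisfied: 58×88/164 = 31.12195
Contributions (O − E)²/E:
  (7 − 19.92683)²/19.92683 = 8.3858
  (36 − 23.07317)²/23.07317 = 7.2423
  (30 − 29.19512)²/29.19512 = 0.0222
  (33 − 33.80488)²/33.80488 = 0.0192
  (39 − 26.87805)²/26.87805 = 5.4670
  (19 − 31.12195)²/31.12195 = 4.7215
χ² = 8.3858 + 7.2423 + 0.0222 + 0.0192 + 5.4670 + 4.7215 = 25.858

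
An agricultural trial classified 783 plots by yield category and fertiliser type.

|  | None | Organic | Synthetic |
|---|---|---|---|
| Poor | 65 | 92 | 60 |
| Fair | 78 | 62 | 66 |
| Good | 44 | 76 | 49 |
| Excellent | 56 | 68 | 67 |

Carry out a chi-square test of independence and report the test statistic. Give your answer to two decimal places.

Row totals: 217, 206, 169, 191. Column totals: 243, 298, 242. Grand total N = 783.
Expected counts (row total × column total / N):
  Poor, None: 217×243/783 = 67.345
  Poor, Organic: 217×298/783 = 82.587
  Poor, Synthetic: 217×242/783 = 67.068
  Fair, None: 206×243/783 = 63.931
  Fair, Organic: 206×298/783 = 78.401
  Fair, Synthetic: 206×242/783 = 63.668
  Good, None: 169×243/783 = 52.448
  Good, Organic: 169×298/783 = 64.319
  Good, Synthetic: 169×242/783 = 52.232
  Excellent, None: 191×243/783 = 59.276
  Excellent, Organic: 191×298/783 = 72.692
  Excellent, Synthetic: 191×242/783 = 59.032
Contributions (O − E)²/E:
  (65 − 67.345)²/67.345 = 0.0817
  (92 − 82.587)²/82.587 = 1.0729
  (60 − 67.068)²/67.068 = 0.7449
  (78 − 63.931)²/63.931 = 3.0961
  (62 − 78.401)²/78.401 = 3.4310
  (66 − 63.668)²/63.668 = 0.0854
  (44 − 52.448)²/52.448 = 1.3608
  (76 − 64.319)²/64.319 = 2.1214
  (49 − 52.232)²/52.232 = 0.2000
  (56 − 59.276)²/59.276 = 0.1811
  (68 − 72.692)²/72.692 = 0.3029
  (67 − 59.032)²/59.032 = 1.0755
χ² = 0.0817 + 1.0729 + 0.7449 + 3.0961 + 3.4310 + 0.0854 + 1.3608 + 2.1214 + 0.2000 + 0.1811 + 0.3029 + 1.0755 = 13.75

13.75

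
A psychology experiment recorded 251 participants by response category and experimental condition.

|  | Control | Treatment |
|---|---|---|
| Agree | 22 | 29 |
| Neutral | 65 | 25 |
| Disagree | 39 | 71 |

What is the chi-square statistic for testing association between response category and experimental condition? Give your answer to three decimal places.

28.044

Row totals: 51, 90, 110. Column totals: 126, 125. Grand total N = 251.
Expected counts (row total × column total / N):
  Agree, Control: 51×126/251 = 25.6016
  Agree, Treatment: 51×125/251 = 25.3984
  Neutral, Control: 90×126/251 = 45.1793
  Neutral, Treatment: 90×125/251 = 44.8207
  Disagree, Control: 110×126/251 = 55.2191
  Disagree, Treatment: 110×125/251 = 54.7809
Contributions (O − E)²/E:
  (22 − 25.6016)²/25.6016 = 0.5067
  (29 − 25.3984)²/25.3984 = 0.5107
  (65 − 45.1793)²/45.1793 = 8.6956
  (25 − 44.8207)²/44.8207 = 8.7651
  (39 − 55.2191)²/55.2191 = 4.7639
  (71 − 54.7809)²/54.7809 = 4.8020
χ² = 0.5067 + 0.5107 + 8.6956 + 8.7651 + 4.7639 + 4.8020 = 28.044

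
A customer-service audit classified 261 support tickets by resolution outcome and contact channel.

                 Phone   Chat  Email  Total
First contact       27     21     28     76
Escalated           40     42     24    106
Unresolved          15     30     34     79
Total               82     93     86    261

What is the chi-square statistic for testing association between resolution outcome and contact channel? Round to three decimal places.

Grand total N = 261.
Expected counts (row total × column total / N):
  First contact, Phone: 76×82/261 = 23.8774
  First contact, Chat: 76×93/261 = 27.0805
  First contact, Email: 76×86/261 = 25.0421
  Escalated, Phone: 106×82/261 = 33.3027
  Escalated, Chat: 106×93/261 = 37.7701
  Escalated, Email: 106×86/261 = 34.9272
  Unresolved, Phone: 79×82/261 = 24.8199
  Unresolved, Chat: 79×93/261 = 28.1494
  Unresolved, Email: 79×86/261 = 26.0307
Contributions (O − E)²/E:
  (27 − 23.8774)²/23.8774 = 0.4084
  (21 − 27.0805)²/27.0805 = 1.3653
  (28 − 25.0421)²/25.0421 = 0.3494
  (40 − 33.3027)²/33.3027 = 1.3469
  (42 − 37.7701)²/37.7701 = 0.4737
  (24 − 34.9272)²/34.9272 = 3.4186
  (15 − 24.8199)²/24.8199 = 3.8852
  (30 − 28.1494)²/28.1494 = 0.1217
  (34 − 26.0307)²/26.0307 = 2.4398
χ² = 0.4084 + 1.3653 + 0.3494 + 1.3469 + 0.4737 + 3.4186 + 3.8852 + 0.1217 + 2.4398 = 13.809

13.809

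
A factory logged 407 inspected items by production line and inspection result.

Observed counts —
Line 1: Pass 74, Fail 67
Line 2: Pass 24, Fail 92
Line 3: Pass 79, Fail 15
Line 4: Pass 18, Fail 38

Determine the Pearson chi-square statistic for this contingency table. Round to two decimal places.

90.37

Row totals: 141, 116, 94, 56. Column totals: 195, 212. Grand total N = 407.
Expected counts (row total × column total / N):
  Line 1, Pass: 141×195/407 = 67.555
  Line 1, Fail: 141×212/407 = 73.445
  Line 2, Pass: 116×195/407 = 55.577
  Line 2, Fail: 116×212/407 = 60.423
  Line 3, Pass: 94×195/407 = 45.037
  Line 3, Fail: 94×212/407 = 48.963
  Line 4, Pass: 56×195/407 = 26.830
  Line 4, Fail: 56×212/407 = 29.170
Contributions (O − E)²/E:
  (74 − 67.555)²/67.555 = 0.6149
  (67 − 73.445)²/73.445 = 0.5656
  (24 − 55.577)²/55.577 = 17.9410
  (92 − 60.423)²/60.423 = 16.5021
  (79 − 45.037)²/45.037 = 25.6119
  (15 − 48.963)²/48.963 = 23.5583
  (18 − 26.830)²/26.830 = 2.9060
  (38 − 29.170)²/29.170 = 2.6729
χ² = 0.6149 + 0.5656 + 17.9410 + 16.5021 + 25.6119 + 23.5583 + 2.9060 + 2.6729 = 90.37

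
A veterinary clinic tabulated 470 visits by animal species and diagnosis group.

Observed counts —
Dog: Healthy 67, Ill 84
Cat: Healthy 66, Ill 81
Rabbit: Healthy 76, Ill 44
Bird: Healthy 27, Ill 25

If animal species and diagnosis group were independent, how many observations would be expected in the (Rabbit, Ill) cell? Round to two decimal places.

Row total (Rabbit) = 120; column total (Ill) = 234; grand total N = 470.
Expected count = (row total × column total) / N = 120 × 234 / 470 = 59.74.

59.74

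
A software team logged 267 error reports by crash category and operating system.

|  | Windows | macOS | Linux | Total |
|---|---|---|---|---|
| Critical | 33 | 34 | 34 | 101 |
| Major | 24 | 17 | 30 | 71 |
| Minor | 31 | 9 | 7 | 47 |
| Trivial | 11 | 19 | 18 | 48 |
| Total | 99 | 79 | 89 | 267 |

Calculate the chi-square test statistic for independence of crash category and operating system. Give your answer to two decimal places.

25.33

Grand total N = 267.
Expected counts (row total × column total / N):
  Critical, Windows: 101×99/267 = 37.449
  Critical, macOS: 101×79/267 = 29.884
  Critical, Linux: 101×89/267 = 33.667
  Major, Windows: 71×99/267 = 26.326
  Major, macOS: 71×79/267 = 21.007
  Major, Linux: 71×89/267 = 23.667
  Minor, Windows: 47×99/267 = 17.427
  Minor, macOS: 47×79/267 = 13.906
  Minor, Linux: 47×89/267 = 15.667
  Trivial, Windows: 48×99/267 = 17.798
  Trivial, macOS: 48×79/267 = 14.202
  Trivial, Linux: 48×89/267 = 16.000
Contributions (O − E)²/E:
  (33 − 37.449)²/37.449 = 0.5285
  (34 − 29.884)²/29.884 = 0.5669
  (34 − 33.667)²/33.667 = 0.0033
  (24 − 26.326)²/26.326 = 0.2055
  (17 − 21.007)²/21.007 = 0.7643
  (30 − 23.667)²/23.667 = 1.6946
  (31 − 17.427)²/17.427 = 10.5713
  (9 − 13.906)²/13.906 = 1.7308
  (7 − 15.667)²/15.667 = 4.7946
  (11 − 17.798)²/17.798 = 2.5965
  (19 − 14.202)²/14.202 = 1.6210
  (18 − 16.000)²/16.000 = 0.2500
χ² = 0.5285 + 0.5669 + 0.0033 + 0.2055 + 0.7643 + 1.6946 + 10.5713 + 1.7308 + 4.7946 + 2.5965 + 1.6210 + 0.2500 = 25.33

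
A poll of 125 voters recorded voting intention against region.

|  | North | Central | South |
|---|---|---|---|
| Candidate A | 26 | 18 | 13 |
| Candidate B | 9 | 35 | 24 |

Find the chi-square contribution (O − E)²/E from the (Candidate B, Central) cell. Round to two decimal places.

1.32

Row total (Candidate B) = 68; column total (Central) = 53; N = 125.
Expected count E = 68 × 53 / 125 = 28.832.
Contribution = (O − E)²/E = (35 − 28.832)² / 28.832 = 1.32.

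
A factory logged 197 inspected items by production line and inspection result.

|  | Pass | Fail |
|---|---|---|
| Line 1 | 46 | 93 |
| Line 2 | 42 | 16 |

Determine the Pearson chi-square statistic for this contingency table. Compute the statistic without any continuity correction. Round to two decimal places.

25.60

Row totals: 139, 58. Column totals: 88, 109. Grand total N = 197.
Expected counts (row total × column total / N):
  Line 1, Pass: 139×88/197 = 62.091
  Line 1, Fail: 139×109/197 = 76.909
  Line 2, Pass: 58×88/197 = 25.909
  Line 2, Fail: 58×109/197 = 32.091
Contributions (O − E)²/E:
  (46 − 62.091)²/62.091 = 4.1700
  (93 − 76.909)²/76.909 = 3.3666
  (42 − 25.909)²/25.909 = 9.9934
  (16 − 32.091)²/32.091 = 8.0683
χ² = 4.1700 + 3.3666 + 9.9934 + 8.0683 = 25.60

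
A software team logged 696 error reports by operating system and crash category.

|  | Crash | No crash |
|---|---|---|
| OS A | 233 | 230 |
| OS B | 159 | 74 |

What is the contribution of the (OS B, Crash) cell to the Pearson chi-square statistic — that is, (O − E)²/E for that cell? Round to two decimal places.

5.88

Row total (OS B) = 233; column total (Crash) = 392; N = 696.
Expected count E = 233 × 392 / 696 = 131.230.
Contribution = (O − E)²/E = (159 − 131.230)² / 131.230 = 5.88.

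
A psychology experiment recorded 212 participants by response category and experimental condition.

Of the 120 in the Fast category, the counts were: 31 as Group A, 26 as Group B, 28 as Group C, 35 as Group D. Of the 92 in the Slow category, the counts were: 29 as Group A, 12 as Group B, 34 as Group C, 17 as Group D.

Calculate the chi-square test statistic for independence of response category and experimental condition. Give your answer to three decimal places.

Row totals: 120, 92. Column totals: 60, 38, 62, 52. Grand total N = 212.
Expected counts (row total × column total / N):
  Fast, Group A: 120×60/212 = 33.9623
  Fast, Group B: 120×38/212 = 21.5094
  Fast, Group C: 120×62/212 = 35.0943
  Fast, Group D: 120×52/212 = 29.4340
  Slow, Group A: 92×60/212 = 26.0377
  Slow, Group B: 92×38/212 = 16.4906
  Slow, Group C: 92×62/212 = 26.9057
  Slow, Group D: 92×52/212 = 22.5660
Contributions (O − E)²/E:
  (31 − 33.9623)²/33.9623 = 0.2584
  (26 − 21.5094)²/21.5094 = 0.9375
  (28 − 35.0943)²/35.0943 = 1.4341
  (35 − 29.4340)²/29.4340 = 1.0525
  (29 − 26.0377)²/26.0377 = 0.3370
  (12 − 16.4906)²/16.4906 = 1.2228
  (34 − 26.9057)²/26.9057 = 1.8706
  (17 − 22.5660)²/22.5660 = 1.3729
χ² = 0.2584 + 0.9375 + 1.4341 + 1.0525 + 0.3370 + 1.2228 + 1.8706 + 1.3729 = 8.486

8.486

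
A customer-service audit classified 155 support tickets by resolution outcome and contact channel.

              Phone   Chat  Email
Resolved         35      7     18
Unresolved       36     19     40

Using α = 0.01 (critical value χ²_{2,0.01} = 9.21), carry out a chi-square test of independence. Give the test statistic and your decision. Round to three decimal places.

6.316; fail to reject H₀

Row totals: 60, 95. Column totals: 71, 26, 58. Grand total N = 155.
Expected counts (row total × column total / N):
  Resolved, Phone: 60×71/155 = 27.4839
  Resolved, Chat: 60×26/155 = 10.0645
  Resolved, Email: 60×58/155 = 22.4516
  Unresolved, Phone: 95×71/155 = 43.5161
  Unresolved, Chat: 95×26/155 = 15.9355
  Unresolved, Email: 95×58/155 = 35.5484
Contributions (O − E)²/E:
  (35 − 27.4839)²/27.4839 = 2.0554
  (7 − 10.0645)²/10.0645 = 0.9331
  (18 − 22.4516)²/22.4516 = 0.8826
  (36 − 43.5161)²/43.5161 = 1.2982
  (19 − 15.9355)²/15.9355 = 0.5893
  (40 − 35.5484)²/35.5484 = 0.5575
χ² = 2.0554 + 0.9331 + 0.8826 + 1.2982 + 0.5893 + 0.5575 = 6.316
df = (2−1)(3−1) = 2. Since 6.316 < 9.21, fail to reject the null hypothesis of independence at α = 0.01.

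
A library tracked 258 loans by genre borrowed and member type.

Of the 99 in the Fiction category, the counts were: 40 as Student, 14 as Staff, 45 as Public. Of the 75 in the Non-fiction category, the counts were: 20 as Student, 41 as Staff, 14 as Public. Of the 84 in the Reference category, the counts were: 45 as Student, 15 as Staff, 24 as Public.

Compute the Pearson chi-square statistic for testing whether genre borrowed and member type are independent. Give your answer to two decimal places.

Row totals: 99, 75, 84. Column totals: 105, 70, 83. Grand total N = 258.
Expected counts (row total × column total / N):
  Fiction, Student: 99×105/258 = 40.291
  Fiction, Staff: 99×70/258 = 26.860
  Fiction, Public: 99×83/258 = 31.849
  Non-fiction, Student: 75×105/258 = 30.523
  Non-fiction, Staff: 75×70/258 = 20.349
  Non-fiction, Public: 75×83/258 = 24.128
  Reference, Student: 84×105/258 = 34.186
  Reference, Staff: 84×70/258 = 22.791
  Reference, Public: 84×83/258 = 27.023
Contributions (O − E)²/E:
  (40 − 40.291)²/40.291 = 0.0021
  (14 − 26.860)²/26.860 = 6.1571
  (45 − 31.849)²/31.849 = 5.4303
  (20 − 30.523)²/30.523 = 3.6279
  (41 − 20.349)²/20.349 = 20.9575
  (14 − 24.128)²/24.128 = 4.2513
  (45 − 34.186)²/34.186 = 3.4208
  (15 − 22.791)²/22.791 = 2.6633
  (24 − 27.023)²/27.023 = 0.3382
χ² = 0.0021 + 6.1571 + 5.4303 + 3.6279 + 20.9575 + 4.2513 + 3.4208 + 2.6633 + 0.3382 = 46.85

46.85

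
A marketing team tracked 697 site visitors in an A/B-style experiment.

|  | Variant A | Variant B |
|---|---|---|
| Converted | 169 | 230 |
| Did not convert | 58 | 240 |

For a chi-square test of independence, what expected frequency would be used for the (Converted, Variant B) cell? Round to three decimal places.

269.053

Row total (Converted) = 399; column total (Variant B) = 470; grand total N = 697.
Expected count = (row total × column total) / N = 399 × 470 / 697 = 269.053.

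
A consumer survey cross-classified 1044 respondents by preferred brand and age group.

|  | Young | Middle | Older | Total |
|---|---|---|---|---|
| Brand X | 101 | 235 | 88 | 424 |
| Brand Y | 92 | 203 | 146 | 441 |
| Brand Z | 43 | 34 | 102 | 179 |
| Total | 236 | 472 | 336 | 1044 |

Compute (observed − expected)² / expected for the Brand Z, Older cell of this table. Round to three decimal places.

Row total (Brand Z) = 179; column total (Older) = 336; N = 1044.
Expected count E = 179 × 336 / 1044 = 57.60920.
Contribution = (O − E)²/E = (102 − 57.60920)² / 57.60920 = 34.205.

34.205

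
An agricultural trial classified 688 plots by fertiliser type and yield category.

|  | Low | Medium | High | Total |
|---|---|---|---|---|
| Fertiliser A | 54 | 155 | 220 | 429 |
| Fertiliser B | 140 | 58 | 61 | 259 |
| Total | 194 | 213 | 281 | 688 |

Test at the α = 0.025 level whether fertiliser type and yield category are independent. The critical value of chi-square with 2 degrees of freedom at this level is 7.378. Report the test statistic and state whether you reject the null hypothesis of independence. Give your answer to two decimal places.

138.73; reject H₀

Grand total N = 688.
Expected counts (row total × column total / N):
  Fertiliser A, Low: 429×194/688 = 120.968
  Fertiliser A, Medium: 429×213/688 = 132.815
  Fertiliser A, High: 429×281/688 = 175.217
  Fertiliser B, Low: 259×194/688 = 73.032
  Fertiliser B, Medium: 259×213/688 = 80.185
  Fertiliser B, High: 259×281/688 = 105.783
Contributions (O − E)²/E:
  (54 − 120.968)²/120.968 = 37.0735
  (155 − 132.815)²/132.815 = 3.7057
  (220 − 175.217)²/175.217 = 11.4459
  (140 − 73.032)²/73.032 = 61.4075
  (58 − 80.185)²/80.185 = 6.1380
  (61 − 105.783)²/105.783 = 18.9588
χ² = 37.0735 + 3.7057 + 11.4459 + 61.4075 + 6.1380 + 18.9588 = 138.73
df = (2−1)(3−1) = 2. Since 138.73 > 7.378, reject the null hypothesis of independence at α = 0.025.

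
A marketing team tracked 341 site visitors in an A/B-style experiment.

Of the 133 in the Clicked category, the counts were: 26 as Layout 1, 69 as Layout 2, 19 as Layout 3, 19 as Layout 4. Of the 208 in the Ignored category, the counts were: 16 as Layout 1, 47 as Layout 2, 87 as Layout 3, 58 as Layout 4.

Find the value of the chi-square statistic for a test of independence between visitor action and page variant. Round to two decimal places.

Row totals: 133, 208. Column totals: 42, 116, 106, 77. Grand total N = 341.
Expected counts (row total × column total / N):
  Clicked, Layout 1: 133×42/341 = 16.381
  Clicked, Layout 2: 133×116/341 = 45.243
  Clicked, Layout 3: 133×106/341 = 41.343
  Clicked, Layout 4: 133×77/341 = 30.032
  Ignored, Layout 1: 208×42/341 = 25.619
  Ignored, Layout 2: 208×116/341 = 70.757
  Ignored, Layout 3: 208×106/341 = 64.657
  Ignored, Layout 4: 208×77/341 = 46.968
Contributions (O − E)²/E:
  (26 − 16.381)²/16.381 = 5.6483
  (69 − 45.243)²/45.243 = 12.4747
  (19 − 41.343)²/41.343 = 12.0748
  (19 − 30.032)²/30.032 = 4.0525
  (16 − 25.619)²/25.619 = 3.6116
  (47 − 70.757)²/70.757 = 7.9765
  (87 − 64.657)²/64.657 = 7.7209
  (58 − 46.968)²/46.968 = 2.5912
χ² = 5.6483 + 12.4747 + 12.0748 + 4.0525 + 3.6116 + 7.9765 + 7.7209 + 2.5912 = 56.15

56.15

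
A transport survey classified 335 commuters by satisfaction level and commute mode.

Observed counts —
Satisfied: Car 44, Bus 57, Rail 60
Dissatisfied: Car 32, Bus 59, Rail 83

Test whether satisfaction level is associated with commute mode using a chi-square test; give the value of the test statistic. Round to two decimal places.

Row totals: 161, 174. Column totals: 76, 116, 143. Grand total N = 335.
Expected counts (row total × column total / N):
  Satisfied, Car: 161×76/335 = 36.5254
  Satisfied, Bus: 161×116/335 = 55.7493
  Satisfied, Rail: 161×143/335 = 68.7254
  Dissatisfied, Car: 174×76/335 = 39.4746
  Dissatisfied, Bus: 174×116/335 = 60.2507
  Dissatisfied, Rail: 174×143/335 = 74.2746
Contributions (O − E)²/E:
  (44 − 36.5254)²/36.5254 = 1.5296
  (57 − 55.7493)²/55.7493 = 0.0281
  (60 − 68.7254)²/68.7254 = 1.1078
  (32 − 39.4746)²/39.4746 = 1.4153
  (59 − 60.2507)²/60.2507 = 0.0260
  (83 − 74.2746)²/74.2746 = 1.0250
χ² = 1.5296 + 0.0281 + 1.1078 + 1.4153 + 0.0260 + 1.0250 = 5.13

5.13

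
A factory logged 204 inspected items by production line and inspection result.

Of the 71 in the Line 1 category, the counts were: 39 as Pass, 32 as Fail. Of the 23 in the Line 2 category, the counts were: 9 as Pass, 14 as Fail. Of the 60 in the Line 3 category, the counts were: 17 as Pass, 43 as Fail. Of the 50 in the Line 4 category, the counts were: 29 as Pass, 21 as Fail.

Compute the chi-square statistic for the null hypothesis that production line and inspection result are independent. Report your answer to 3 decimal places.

13.150

Row totals: 71, 23, 60, 50. Column totals: 94, 110. Grand total N = 204.
Expected counts (row total × column total / N):
  Line 1, Pass: 71×94/204 = 32.7157
  Line 1, Fail: 71×110/204 = 38.2843
  Line 2, Pass: 23×94/204 = 10.5980
  Line 2, Fail: 23×110/204 = 12.4020
  Line 3, Pass: 60×94/204 = 27.6471
  Line 3, Fail: 60×110/204 = 32.3529
  Line 4, Pass: 50×94/204 = 23.0392
  Line 4, Fail: 50×110/204 = 26.9608
Contributions (O − E)²/E:
  (39 − 32.7157)²/32.7157 = 1.2071
  (32 − 38.2843)²/38.2843 = 1.0316
  (9 − 10.5980)²/10.5980 = 0.2410
  (14 − 12.4020)²/12.4020 = 0.2059
  (17 − 27.6471)²/27.6471 = 4.1003
  (43 − 32.3529)²/32.3529 = 3.5039
  (29 − 23.0392)²/23.0392 = 1.5422
  (21 − 26.9608)²/26.9608 = 1.3179
χ² = 1.2071 + 1.0316 + 0.2410 + 0.2059 + 4.1003 + 3.5039 + 1.5422 + 1.3179 = 13.150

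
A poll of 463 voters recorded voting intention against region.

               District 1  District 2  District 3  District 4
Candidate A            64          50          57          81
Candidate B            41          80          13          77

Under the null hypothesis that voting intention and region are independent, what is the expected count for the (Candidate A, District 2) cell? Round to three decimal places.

70.756

Row total (Candidate A) = 252; column total (District 2) = 130; grand total N = 463.
Expected count = (row total × column total) / N = 252 × 130 / 463 = 70.756.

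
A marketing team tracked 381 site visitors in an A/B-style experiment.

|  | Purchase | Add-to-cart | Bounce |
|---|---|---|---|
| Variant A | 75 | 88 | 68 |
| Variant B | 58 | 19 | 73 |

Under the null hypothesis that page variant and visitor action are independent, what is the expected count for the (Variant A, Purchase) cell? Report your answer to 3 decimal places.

Row total (Variant A) = 231; column total (Purchase) = 133; grand total N = 381.
Expected count = (row total × column total) / N = 231 × 133 / 381 = 80.638.

80.638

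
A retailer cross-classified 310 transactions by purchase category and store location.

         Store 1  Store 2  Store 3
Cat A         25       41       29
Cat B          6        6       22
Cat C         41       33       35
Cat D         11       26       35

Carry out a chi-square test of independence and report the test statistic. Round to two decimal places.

25.46

Row totals: 95, 34, 109, 72. Column totals: 83, 106, 121. Grand total N = 310.
Expected counts (row total × column total / N):
  Cat A, Store 1: 95×83/310 = 25.435
  Cat A, Store 2: 95×106/310 = 32.484
  Cat A, Store 3: 95×121/310 = 37.081
  Cat B, Store 1: 34×83/310 = 9.103
  Cat B, Store 2: 34×106/310 = 11.626
  Cat B, Store 3: 34×121/310 = 13.271
  Cat C, Store 1: 109×83/310 = 29.184
  Cat C, Store 2: 109×106/310 = 37.271
  Cat C, Store 3: 109×121/310 = 42.545
  Cat D, Store 1: 72×83/310 = 19.277
  Cat D, Store 2: 72×106/310 = 24.619
  Cat D, Store 3: 72×121/310 = 28.103
Contributions (O − E)²/E:
  (25 − 25.435)²/25.435 = 0.0074
  (41 − 32.484)²/32.484 = 2.2326
  (29 − 37.081)²/37.081 = 1.7611
  (6 − 9.103)²/9.103 = 1.0577
  (6 − 11.626)²/11.626 = 2.7225
  (22 − 13.271)²/13.271 = 5.7415
  (41 − 29.184)²/29.184 = 4.7841
  (33 − 37.271)²/37.271 = 0.4894
  (35 − 42.545)²/42.545 = 1.3380
  (11 − 19.277)²/19.277 = 3.5539
  (26 − 24.619)²/24.619 = 0.0775
  (35 − 28.103)²/28.103 = 1.6927
χ² = 0.0074 + 2.2326 + 1.7611 + 1.0577 + 2.7225 + 5.7415 + 4.7841 + 0.4894 + 1.3380 + 3.5539 + 0.0775 + 1.6927 = 25.46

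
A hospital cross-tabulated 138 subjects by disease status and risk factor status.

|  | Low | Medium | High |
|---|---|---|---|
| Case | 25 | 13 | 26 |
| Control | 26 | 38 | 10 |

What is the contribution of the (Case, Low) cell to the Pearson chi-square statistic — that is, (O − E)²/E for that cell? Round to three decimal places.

0.077

Row total (Case) = 64; column total (Low) = 51; N = 138.
Expected count E = 64 × 51 / 138 = 23.65217.
Contribution = (O − E)²/E = (25 − 23.65217)² / 23.65217 = 0.077.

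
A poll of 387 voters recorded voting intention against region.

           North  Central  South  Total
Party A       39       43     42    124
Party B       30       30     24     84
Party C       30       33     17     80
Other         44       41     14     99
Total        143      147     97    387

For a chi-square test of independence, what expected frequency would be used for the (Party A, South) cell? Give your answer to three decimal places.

Row total (Party A) = 124; column total (South) = 97; grand total N = 387.
Expected count = (row total × column total) / N = 124 × 97 / 387 = 31.080.

31.080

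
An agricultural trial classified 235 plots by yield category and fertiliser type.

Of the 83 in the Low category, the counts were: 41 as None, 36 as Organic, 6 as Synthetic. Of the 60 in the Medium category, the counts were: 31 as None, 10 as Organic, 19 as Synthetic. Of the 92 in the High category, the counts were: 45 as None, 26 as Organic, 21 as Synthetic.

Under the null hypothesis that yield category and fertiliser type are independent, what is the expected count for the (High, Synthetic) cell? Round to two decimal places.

18.01

Row total (High) = 92; column total (Synthetic) = 46; grand total N = 235.
Expected count = (row total × column total) / N = 92 × 46 / 235 = 18.01.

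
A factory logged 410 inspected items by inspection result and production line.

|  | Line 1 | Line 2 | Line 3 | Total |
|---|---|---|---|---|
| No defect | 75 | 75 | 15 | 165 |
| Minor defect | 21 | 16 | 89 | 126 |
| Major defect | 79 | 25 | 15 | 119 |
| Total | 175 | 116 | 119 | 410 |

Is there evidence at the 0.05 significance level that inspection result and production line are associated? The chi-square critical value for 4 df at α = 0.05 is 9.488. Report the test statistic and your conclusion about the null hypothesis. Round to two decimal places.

174.99; reject H₀

Grand total N = 410.
Expected counts (row total × column total / N):
  No defect, Line 1: 165×175/410 = 70.4268
  No defect, Line 2: 165×116/410 = 46.6829
  No defect, Line 3: 165×119/410 = 47.8902
  Minor defect, Line 1: 126×175/410 = 53.7805
  Minor defect, Line 2: 126×116/410 = 35.6488
  Minor defect, Line 3: 126×119/410 = 36.5707
  Major defect, Line 1: 119×175/410 = 50.7927
  Major defect, Line 2: 119×116/410 = 33.6683
  Major defect, Line 3: 119×119/410 = 34.5390
Contributions (O − E)²/E:
  (75 − 70.4268)²/70.4268 = 0.2970
  (75 − 46.6829)²/46.6829 = 17.1767
  (15 − 47.8902)²/47.8902 = 22.5884
  (21 − 53.7805)²/53.7805 = 19.9805
  (16 − 35.6488)²/35.6488 = 10.8300
  (89 − 36.5707)²/36.5707 = 75.1649
  (79 − 50.7927)²/50.7927 = 15.6647
  (25 − 33.6683)²/33.6683 = 2.2318
  (15 − 34.5390)²/34.5390 = 11.0534
χ² = 0.2970 + 17.1767 + 22.5884 + 19.9805 + 10.8300 + 75.1649 + 15.6647 + 2.2318 + 11.0534 = 174.99
df = (3−1)(3−1) = 4. Since 174.99 > 9.488, reject the null hypothesis of independence at α = 0.05.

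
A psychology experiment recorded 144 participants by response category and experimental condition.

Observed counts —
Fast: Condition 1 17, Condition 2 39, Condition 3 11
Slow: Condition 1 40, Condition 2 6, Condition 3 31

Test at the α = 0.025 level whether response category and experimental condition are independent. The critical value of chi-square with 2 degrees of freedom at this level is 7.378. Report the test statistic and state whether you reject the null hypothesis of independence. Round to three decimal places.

Row totals: 67, 77. Column totals: 57, 45, 42. Grand total N = 144.
Expected counts (row total × column total / N):
  Fast, Condition 1: 67×57/144 = 26.5208
  Fast, Condition 2: 67×45/144 = 20.9375
  Fast, Condition 3: 67×42/144 = 19.5417
  Slow, Condition 1: 77×57/144 = 30.4792
  Slow, Condition 2: 77×45/144 = 24.0625
  Slow, Condition 3: 77×42/144 = 22.4583
Contributions (O − E)²/E:
  (17 − 26.5208)²/26.5208 = 3.4179
  (39 − 20.9375)²/20.9375 = 15.5823
  (11 − 19.5417)²/19.5417 = 3.7336
  (40 − 30.4792)²/30.4792 = 2.9740
  (6 − 24.0625)²/24.0625 = 13.5586
  (31 − 22.4583)²/22.4583 = 3.2487
χ² = 3.4179 + 15.5823 + 3.7336 + 2.9740 + 13.5586 + 3.2487 = 42.515
df = (2−1)(3−1) = 2. Since 42.515 > 7.378, reject the null hypothesis of independence at α = 0.025.

42.515; reject H₀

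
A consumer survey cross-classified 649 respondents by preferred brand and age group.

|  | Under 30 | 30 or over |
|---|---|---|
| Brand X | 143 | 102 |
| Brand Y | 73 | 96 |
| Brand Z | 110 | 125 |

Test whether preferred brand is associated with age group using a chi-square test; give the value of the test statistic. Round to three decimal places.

Row totals: 245, 169, 235. Column totals: 326, 323. Grand total N = 649.
Expected counts (row total × column total / N):
  Brand X, Under 30: 245×326/649 = 123.0663
  Brand X, 30 or over: 245×323/649 = 121.9337
  Brand Y, Under 30: 169×326/649 = 84.8906
  Brand Y, 30 or over: 169×323/649 = 84.1094
  Brand Z, Under 30: 235×326/649 = 118.0431
  Brand Z, 30 or over: 235×323/649 = 116.9569
Contributions (O − E)²/E:
  (143 − 123.0663)²/123.0663 = 3.2288
  (102 − 121.9337)²/121.9337 = 3.2588
  (73 − 84.8906)²/84.8906 = 1.6655
  (96 − 84.1094)²/84.1094 = 1.6810
  (110 − 118.0431)²/118.0431 = 0.5480
  (125 − 116.9569)²/116.9569 = 0.5531
χ² = 3.2288 + 3.2588 + 1.6655 + 1.6810 + 0.5480 + 0.5531 = 10.935

10.935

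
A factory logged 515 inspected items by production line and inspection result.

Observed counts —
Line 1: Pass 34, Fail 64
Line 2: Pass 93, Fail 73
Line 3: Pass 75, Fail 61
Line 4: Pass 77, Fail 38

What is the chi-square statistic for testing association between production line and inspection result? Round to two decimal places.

Row totals: 98, 166, 136, 115. Column totals: 279, 236. Grand total N = 515.
Expected counts (row total × column total / N):
  Line 1, Pass: 98×279/515 = 53.0913
  Line 1, Fail: 98×236/515 = 44.9087
  Line 2, Pass: 166×279/515 = 89.9301
  Line 2, Fail: 166×236/515 = 76.0699
  Line 3, Pass: 136×279/515 = 73.6777
  Line 3, Fail: 136×236/515 = 62.3223
  Line 4, Pass: 115×279/515 = 62.3010
  Line 4, Fail: 115×236/515 = 52.6990
Contributions (O − E)²/E:
  (34 − 53.0913)²/53.0913 = 6.8651
  (64 − 44.9087)²/44.9087 = 8.1160
  (93 − 89.9301)²/89.9301 = 0.1048
  (73 − 76.0699)²/76.0699 = 0.1239
  (75 − 73.6777)²/73.6777 = 0.0237
  (61 − 62.3223)²/62.3223 = 0.0281
  (77 − 62.3010)²/62.3010 = 3.4680
  (38 − 52.6990)²/52.6990 = 4.0999
χ² = 6.8651 + 8.1160 + 0.1048 + 0.1239 + 0.0237 + 0.0281 + 3.4680 + 4.0999 = 22.83

22.83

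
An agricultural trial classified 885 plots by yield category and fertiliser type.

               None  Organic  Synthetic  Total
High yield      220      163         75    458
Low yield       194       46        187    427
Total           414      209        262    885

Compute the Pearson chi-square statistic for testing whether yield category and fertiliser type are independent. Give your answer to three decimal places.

114.062

Grand total N = 885.
Expected counts (row total × column total / N):
  High yield, None: 458×414/885 = 214.2508
  High yield, Organic: 458×209/885 = 108.1605
  High yield, Synthetic: 458×262/885 = 135.5887
  Low yield, None: 427×414/885 = 199.7492
  Low yield, Organic: 427×209/885 = 100.8395
  Low yield, Synthetic: 427×262/885 = 126.4113
Contributions (O − E)²/E:
  (220 − 214.2508)²/214.2508 = 0.1543
  (163 − 108.1605)²/108.1605 = 27.8047
  (75 − 135.5887)²/135.5887 = 27.0745
  (194 − 199.7492)²/199.7492 = 0.1655
  (46 − 100.8395)²/100.8395 = 29.8233
  (187 − 126.4113)²/126.4113 = 29.0401
χ² = 0.1543 + 27.8047 + 27.0745 + 0.1655 + 29.8233 + 29.0401 = 114.062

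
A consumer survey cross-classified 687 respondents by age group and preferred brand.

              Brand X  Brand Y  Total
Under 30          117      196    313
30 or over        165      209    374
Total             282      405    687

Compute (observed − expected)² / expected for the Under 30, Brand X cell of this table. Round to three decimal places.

Row total (Under 30) = 313; column total (Brand X) = 282; N = 687.
Expected count E = 313 × 282 / 687 = 128.4803.
Contribution = (O − E)²/E = (117 − 128.4803)² / 128.4803 = 1.026.

1.026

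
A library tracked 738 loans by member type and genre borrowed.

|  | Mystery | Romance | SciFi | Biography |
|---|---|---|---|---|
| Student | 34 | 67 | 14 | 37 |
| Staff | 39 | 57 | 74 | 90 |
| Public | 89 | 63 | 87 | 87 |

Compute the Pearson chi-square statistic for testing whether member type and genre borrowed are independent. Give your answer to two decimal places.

58.64

Row totals: 152, 260, 326. Column totals: 162, 187, 175, 214. Grand total N = 738.
Expected counts (row total × column total / N):
  Student, Mystery: 152×162/738 = 33.366
  Student, Romance: 152×187/738 = 38.515
  Student, SciFi: 152×175/738 = 36.043
  Student, Biography: 152×214/738 = 44.076
  Staff, Mystery: 260×162/738 = 57.073
  Staff, Romance: 260×187/738 = 65.881
  Staff, SciFi: 260×175/738 = 61.653
  Staff, Biography: 260×214/738 = 75.393
  Public, Mystery: 326×162/738 = 71.561
  Public, Romance: 326×187/738 = 82.604
  Public, SciFi: 326×175/738 = 77.304
  Public, Biography: 326×214/738 = 94.531
Contributions (O − E)²/E:
  (34 − 33.366)²/33.366 = 0.0120
  (67 − 38.515)²/38.515 = 21.0670
  (14 − 36.043)²/36.043 = 13.4809
  (37 − 44.076)²/44.076 = 1.1360
  (39 − 57.073)²/57.073 = 5.7231
  (57 − 65.881)²/65.881 = 1.1972
  (74 − 61.653)²/61.653 = 2.4727
  (90 − 75.393)²/75.393 = 2.8300
  (89 − 71.561)²/71.561 = 4.2498
  (63 − 82.604)²/82.604 = 4.6525
  (87 − 77.304)²/77.304 = 1.2161
  (87 − 94.531)²/94.531 = 0.6000
χ² = 0.0120 + 21.0670 + 13.4809 + 1.1360 + 5.7231 + 1.1972 + 2.4727 + 2.8300 + 4.2498 + 4.6525 + 1.2161 + 0.6000 = 58.64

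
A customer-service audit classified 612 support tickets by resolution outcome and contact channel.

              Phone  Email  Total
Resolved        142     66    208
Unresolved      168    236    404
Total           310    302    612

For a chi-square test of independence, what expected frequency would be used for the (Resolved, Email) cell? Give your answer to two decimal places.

102.64

Row total (Resolved) = 208; column total (Email) = 302; grand total N = 612.
Expected count = (row total × column total) / N = 208 × 302 / 612 = 102.64.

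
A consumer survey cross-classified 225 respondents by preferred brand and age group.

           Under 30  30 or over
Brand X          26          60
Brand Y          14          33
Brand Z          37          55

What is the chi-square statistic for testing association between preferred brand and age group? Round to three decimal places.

Row totals: 86, 47, 92. Column totals: 77, 148. Grand total N = 225.
Expected counts (row total × column total / N):
  Brand X, Under 30: 86×77/225 = 29.4311
  Brand X, 30 or over: 86×148/225 = 56.5689
  Brand Y, Under 30: 47×77/225 = 16.0844
  Brand Y, 30 or over: 47×148/225 = 30.9156
  Brand Z, Under 30: 92×77/225 = 31.4844
  Brand Z, 30 or over: 92×148/225 = 60.5156
Contributions (O − E)²/E:
  (26 − 29.4311)²/29.4311 = 0.4000
  (60 − 56.5689)²/56.5689 = 0.2081
  (14 − 16.0844)²/16.0844 = 0.2701
  (33 − 30.9156)²/30.9156 = 0.1405
  (37 − 31.4844)²/31.4844 = 0.9663
  (55 − 60.5156)²/60.5156 = 0.5027
χ² = 0.4000 + 0.2081 + 0.2701 + 0.1405 + 0.9663 + 0.5027 = 2.488

2.488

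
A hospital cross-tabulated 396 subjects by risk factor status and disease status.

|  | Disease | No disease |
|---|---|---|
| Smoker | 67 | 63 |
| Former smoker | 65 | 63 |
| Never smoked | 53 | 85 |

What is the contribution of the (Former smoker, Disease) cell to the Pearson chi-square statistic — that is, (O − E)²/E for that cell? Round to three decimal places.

0.453

Row total (Former smoker) = 128; column total (Disease) = 185; N = 396.
Expected count E = 128 × 185 / 396 = 59.7980.
Contribution = (O − E)²/E = (65 − 59.7980)² / 59.7980 = 0.453.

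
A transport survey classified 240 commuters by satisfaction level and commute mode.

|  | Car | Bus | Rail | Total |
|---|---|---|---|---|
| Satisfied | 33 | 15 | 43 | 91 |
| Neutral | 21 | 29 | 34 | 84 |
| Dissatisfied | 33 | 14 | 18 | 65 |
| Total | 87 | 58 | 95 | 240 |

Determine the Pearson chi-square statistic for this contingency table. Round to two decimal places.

16.54

Grand total N = 240.
Expected counts (row total × column total / N):
  Satisfied, Car: 91×87/240 = 32.987
  Satisfied, Bus: 91×58/240 = 21.992
  Satisfied, Rail: 91×95/240 = 36.021
  Neutral, Car: 84×87/240 = 30.450
  Neutral, Bus: 84×58/240 = 20.300
  Neutral, Rail: 84×95/240 = 33.250
  Dissatisfied, Car: 65×87/240 = 23.562
  Dissatisfied, Bus: 65×58/240 = 15.708
  Dissatisfied, Rail: 65×95/240 = 25.729
Contributions (O − E)²/E:
  (33 − 32.987)²/32.987 = 0.0000
  (15 − 21.992)²/21.992 = 2.2230
  (43 − 36.021)²/36.021 = 1.3522
  (21 − 30.450)²/30.450 = 2.9328
  (29 − 20.300)²/20.300 = 3.7286
  (34 − 33.250)²/33.250 = 0.0169
  (33 − 23.562)²/23.562 = 3.7805
  (14 − 15.708)²/15.708 = 0.1857
  (18 − 25.729)²/25.729 = 2.3218
χ² = 0.0000 + 2.2230 + 1.3522 + 2.9328 + 3.7286 + 0.0169 + 3.7805 + 0.1857 + 2.3218 = 16.54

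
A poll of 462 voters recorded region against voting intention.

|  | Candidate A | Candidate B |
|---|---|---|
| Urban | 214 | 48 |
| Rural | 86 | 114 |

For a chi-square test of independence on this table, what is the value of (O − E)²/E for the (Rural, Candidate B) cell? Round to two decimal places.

Row total (Rural) = 200; column total (Candidate B) = 162; N = 462.
Expected count E = 200 × 162 / 462 = 70.130.
Contribution = (O − E)²/E = (114 − 70.130)² / 70.130 = 27.44.

27.44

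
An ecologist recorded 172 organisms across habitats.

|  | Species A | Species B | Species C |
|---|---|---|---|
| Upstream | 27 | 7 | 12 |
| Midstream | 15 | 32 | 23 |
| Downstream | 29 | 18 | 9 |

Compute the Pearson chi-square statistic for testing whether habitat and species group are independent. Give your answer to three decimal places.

22.808

Row totals: 46, 70, 56. Column totals: 71, 57, 44. Grand total N = 172.
Expected counts (row total × column total / N):
  Upstream, Species A: 46×71/172 = 18.9884
  Upstream, Species B: 46×57/172 = 15.2442
  Upstream, Species C: 46×44/172 = 11.7674
  Midstream, Species A: 70×71/172 = 28.8953
  Midstream, Species B: 70×57/172 = 23.1977
  Midstream, Species C: 70×44/172 = 17.9070
  Downstream, Species A: 56×71/172 = 23.1163
  Downstream, Species B: 56×57/172 = 18.5581
  Downstream, Species C: 56×44/172 = 14.3256
Contributions (O − E)²/E:
  (27 − 18.9884)²/18.9884 = 3.3803
  (7 − 15.2442)²/15.2442 = 4.4585
  (12 − 11.7674)²/11.7674 = 0.0046
  (15 − 28.8953)²/28.8953 = 6.6820
  (32 − 23.1977)²/23.1977 = 3.3400
  (23 − 17.9070)²/17.9070 = 1.4485
  (29 − 23.1163)²/23.1163 = 1.4976
  (18 − 18.5581)²/18.5581 = 0.0168
  (9 − 14.3256)²/14.3256 = 1.9798
χ² = 3.3803 + 4.4585 + 0.0046 + 6.6820 + 3.3400 + 1.4485 + 1.4976 + 0.0168 + 1.9798 = 22.808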